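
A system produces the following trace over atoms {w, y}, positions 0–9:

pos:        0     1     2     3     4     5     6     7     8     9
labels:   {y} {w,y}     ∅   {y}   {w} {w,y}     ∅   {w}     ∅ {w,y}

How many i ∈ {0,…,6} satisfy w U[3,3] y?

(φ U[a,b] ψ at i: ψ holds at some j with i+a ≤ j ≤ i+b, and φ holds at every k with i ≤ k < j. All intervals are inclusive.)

0

Evaluate at each i in [0,6]:
  i=0: ✗ (lhs fails at k=0 before rhs at j=3)
  i=1: ✗ (no rhs in [4,4])
  i=2: ✗ (lhs fails at k=2 before rhs at j=5)
  i=3: ✗ (no rhs in [6,6])
  i=4: ✗ (no rhs in [7,7])
  i=5: ✗ (no rhs in [8,8])
  i=6: ✗ (lhs fails at k=6 before rhs at j=9)
Positions where it holds: {} → 0.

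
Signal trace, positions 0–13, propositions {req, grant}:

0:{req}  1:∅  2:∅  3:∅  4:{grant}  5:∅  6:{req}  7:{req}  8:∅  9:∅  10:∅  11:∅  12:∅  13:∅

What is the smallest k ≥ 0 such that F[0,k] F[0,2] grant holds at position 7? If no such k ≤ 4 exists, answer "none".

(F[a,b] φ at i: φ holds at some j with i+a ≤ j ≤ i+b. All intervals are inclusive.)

Scan j = 7,8,… for F[0,2] grant:
  j=7: fails
  j=8: fails
  j=9: fails
  j=10: fails
  j=11: fails
No j in [7,11] satisfies it → none.

none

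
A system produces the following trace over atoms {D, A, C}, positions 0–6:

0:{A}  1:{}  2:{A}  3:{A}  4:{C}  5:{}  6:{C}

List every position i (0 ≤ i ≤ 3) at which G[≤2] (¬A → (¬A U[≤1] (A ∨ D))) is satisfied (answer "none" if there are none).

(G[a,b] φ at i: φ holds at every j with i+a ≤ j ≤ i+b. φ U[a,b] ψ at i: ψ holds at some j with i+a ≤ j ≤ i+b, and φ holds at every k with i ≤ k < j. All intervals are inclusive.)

0, 1

Evaluate at each i in [0,3]:
  i=0: ✓ (all of [0,2])
  i=1: ✓ (all of [1,3])
  i=2: ✗ (fails at j=4)
  i=3: ✗ (fails at j=4)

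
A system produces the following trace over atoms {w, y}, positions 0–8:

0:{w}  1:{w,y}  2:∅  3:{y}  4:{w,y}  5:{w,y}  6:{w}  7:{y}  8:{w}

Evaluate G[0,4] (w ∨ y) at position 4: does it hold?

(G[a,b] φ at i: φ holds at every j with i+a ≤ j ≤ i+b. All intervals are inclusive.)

Check (w ∨ y) at every j in [4,8]:
  j=4: true
  j=5: true
  j=6: true
  j=7: true
  j=8: true
All positions satisfy it → formula holds.

Yes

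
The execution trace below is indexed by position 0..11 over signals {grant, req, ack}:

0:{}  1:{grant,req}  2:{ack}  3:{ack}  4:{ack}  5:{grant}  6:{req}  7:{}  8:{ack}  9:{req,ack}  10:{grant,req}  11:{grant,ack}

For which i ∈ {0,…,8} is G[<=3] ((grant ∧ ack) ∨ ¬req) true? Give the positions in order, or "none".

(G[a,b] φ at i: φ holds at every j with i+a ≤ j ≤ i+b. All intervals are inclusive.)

Evaluate at each i in [0,8]:
  i=0: ✗ (fails at j=1)
  i=1: ✗ (fails at j=1)
  i=2: ✓ (all of [2,5])
  i=3: ✗ (fails at j=6)
  i=4: ✗ (fails at j=6)
  i=5: ✗ (fails at j=6)
  i=6: ✗ (fails at j=6)
  i=7: ✗ (fails at j=9)
  i=8: ✗ (fails at j=9)

2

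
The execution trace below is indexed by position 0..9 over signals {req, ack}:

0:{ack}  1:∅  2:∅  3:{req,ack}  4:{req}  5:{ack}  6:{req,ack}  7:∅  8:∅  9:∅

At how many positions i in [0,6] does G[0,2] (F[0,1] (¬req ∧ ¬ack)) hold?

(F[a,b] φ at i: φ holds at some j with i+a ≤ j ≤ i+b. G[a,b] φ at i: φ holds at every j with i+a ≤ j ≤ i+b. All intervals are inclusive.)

Evaluate at each i in [0,6]:
  i=0: ✓ (all of [0,2])
  i=1: ✗ (fails at j=3)
  i=2: ✗ (fails at j=3)
  i=3: ✗ (fails at j=3)
  i=4: ✗ (fails at j=4)
  i=5: ✗ (fails at j=5)
  i=6: ✓ (all of [6,8])
Positions where it holds: {0, 6} → 2.

2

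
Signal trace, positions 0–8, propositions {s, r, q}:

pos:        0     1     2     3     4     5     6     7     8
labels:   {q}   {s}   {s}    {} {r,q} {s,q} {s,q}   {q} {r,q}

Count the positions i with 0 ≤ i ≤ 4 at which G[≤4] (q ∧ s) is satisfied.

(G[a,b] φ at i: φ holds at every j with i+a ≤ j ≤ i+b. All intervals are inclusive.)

Evaluate at each i in [0,4]:
  i=0: ✗ (fails at j=0)
  i=1: ✗ (fails at j=1)
  i=2: ✗ (fails at j=2)
  i=3: ✗ (fails at j=3)
  i=4: ✗ (fails at j=4)
Positions where it holds: {} → 0.

0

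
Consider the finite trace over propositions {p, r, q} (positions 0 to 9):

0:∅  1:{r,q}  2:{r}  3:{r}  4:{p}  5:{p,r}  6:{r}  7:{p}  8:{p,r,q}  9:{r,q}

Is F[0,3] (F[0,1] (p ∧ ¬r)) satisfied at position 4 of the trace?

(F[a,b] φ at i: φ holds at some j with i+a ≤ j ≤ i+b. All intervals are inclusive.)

Yes

Check F[0,1] (p ∧ ¬r) at each j in [4,7]:
  j=4: holds (witness at 4)
  j=5: fails (none in [5,6])
  j=6: holds (witness at 7)
  j=7: holds (witness at 7)
Found at j=4 → formula holds.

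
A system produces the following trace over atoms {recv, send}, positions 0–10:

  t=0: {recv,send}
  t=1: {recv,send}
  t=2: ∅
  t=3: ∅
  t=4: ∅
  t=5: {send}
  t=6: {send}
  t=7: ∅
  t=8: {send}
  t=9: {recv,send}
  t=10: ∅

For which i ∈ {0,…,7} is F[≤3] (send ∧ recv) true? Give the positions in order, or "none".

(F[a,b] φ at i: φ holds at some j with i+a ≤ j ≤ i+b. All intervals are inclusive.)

Evaluate at each i in [0,7]:
  i=0: ✓ (witness j=0)
  i=1: ✓ (witness j=1)
  i=2: ✗ (none in [2,5])
  i=3: ✗ (none in [3,6])
  i=4: ✗ (none in [4,7])
  i=5: ✗ (none in [5,8])
  i=6: ✓ (witness j=9)
  i=7: ✓ (witness j=9)

0, 1, 6, 7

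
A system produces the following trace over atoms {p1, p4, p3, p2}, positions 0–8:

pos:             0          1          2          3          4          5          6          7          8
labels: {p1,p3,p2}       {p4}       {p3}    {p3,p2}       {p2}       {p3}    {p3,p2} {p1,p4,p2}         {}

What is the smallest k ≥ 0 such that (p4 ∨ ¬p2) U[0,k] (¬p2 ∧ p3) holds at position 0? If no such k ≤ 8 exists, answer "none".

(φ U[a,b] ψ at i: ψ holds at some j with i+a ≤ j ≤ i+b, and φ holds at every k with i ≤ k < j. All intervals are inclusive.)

none

Need earliest j ≥ 0 with (¬p2 ∧ p3), and (p4 ∨ ¬p2) at every k in [0,j-1].
  j=0: rhs fails.
  j=1: rhs fails.
  j=2: rhs holds but lhs fails at k=0.
  j=3: rhs fails.
  j=4: rhs fails.
  j=5: rhs holds but lhs fails at k=0.
  j=6: rhs fails.
  j=7: rhs fails.
  j=8: rhs fails.
No witness within the range → none.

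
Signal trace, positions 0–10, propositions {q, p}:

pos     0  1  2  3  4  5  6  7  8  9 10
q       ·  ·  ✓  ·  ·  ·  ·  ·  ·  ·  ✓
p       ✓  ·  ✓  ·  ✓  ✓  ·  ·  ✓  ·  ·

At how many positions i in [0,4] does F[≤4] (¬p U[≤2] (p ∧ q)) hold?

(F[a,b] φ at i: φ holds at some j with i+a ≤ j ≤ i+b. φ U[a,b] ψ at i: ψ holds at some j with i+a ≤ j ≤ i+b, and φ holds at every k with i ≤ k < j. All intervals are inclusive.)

Evaluate at each i in [0,4]:
  i=0: ✓ (witness j=1)
  i=1: ✓ (witness j=1)
  i=2: ✓ (witness j=2)
  i=3: ✗ (none in [3,7])
  i=4: ✗ (none in [4,8])
Positions where it holds: {0, 1, 2} → 3.

3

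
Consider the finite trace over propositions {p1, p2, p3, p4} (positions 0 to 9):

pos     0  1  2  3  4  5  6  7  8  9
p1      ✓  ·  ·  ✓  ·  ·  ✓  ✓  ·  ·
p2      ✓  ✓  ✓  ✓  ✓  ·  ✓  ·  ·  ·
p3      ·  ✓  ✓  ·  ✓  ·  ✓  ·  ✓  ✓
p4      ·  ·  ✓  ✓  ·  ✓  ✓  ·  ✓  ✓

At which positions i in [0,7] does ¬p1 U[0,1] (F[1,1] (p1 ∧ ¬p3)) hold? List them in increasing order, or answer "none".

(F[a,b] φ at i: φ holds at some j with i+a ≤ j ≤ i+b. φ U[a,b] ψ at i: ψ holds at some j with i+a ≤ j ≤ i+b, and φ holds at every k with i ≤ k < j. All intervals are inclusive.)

Evaluate at each i in [0,7]:
  i=0: ✗ (no rhs in [0,1])
  i=1: ✓ (rhs at j=2; lhs holds on [1,1])
  i=2: ✓ (rhs at j=2)
  i=3: ✗ (no rhs in [3,4])
  i=4: ✗ (no rhs in [4,5])
  i=5: ✓ (rhs at j=6; lhs holds on [5,5])
  i=6: ✓ (rhs at j=6)
  i=7: ✗ (no rhs in [7,8])

1, 2, 5, 6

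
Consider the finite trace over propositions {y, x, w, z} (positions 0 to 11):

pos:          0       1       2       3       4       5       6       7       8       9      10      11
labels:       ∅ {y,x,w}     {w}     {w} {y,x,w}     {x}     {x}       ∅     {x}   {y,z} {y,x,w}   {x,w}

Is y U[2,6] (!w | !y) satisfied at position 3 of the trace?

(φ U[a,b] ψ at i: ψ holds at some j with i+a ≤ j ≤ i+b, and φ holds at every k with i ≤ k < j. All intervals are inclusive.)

Does not hold

Need some j in [5,9] with (!w | !y), and y at every k in [3,j-1].
  j=5: (!w | !y) holds, but y fails at k=3 → not this j.
  j=6: (!w | !y) holds, but y fails at k=3 → not this j.
  j=7: (!w | !y) holds, but y fails at k=3 → not this j.
  j=8: (!w | !y) holds, but y fails at k=3 → not this j.
  j=9: (!w | !y) holds, but y fails at k=3 → not this j.
No j in the window works → until fails.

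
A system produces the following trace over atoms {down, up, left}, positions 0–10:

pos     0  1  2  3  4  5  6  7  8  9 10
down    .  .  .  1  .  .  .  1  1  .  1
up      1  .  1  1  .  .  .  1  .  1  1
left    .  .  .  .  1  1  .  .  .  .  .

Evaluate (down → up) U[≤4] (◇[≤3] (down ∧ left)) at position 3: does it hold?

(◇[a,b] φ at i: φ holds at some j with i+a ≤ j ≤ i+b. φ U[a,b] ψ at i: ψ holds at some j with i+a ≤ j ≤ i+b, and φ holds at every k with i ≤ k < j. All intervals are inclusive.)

Does not hold

Need some j in [3,7] with ◇[≤3] (down ∧ left), and (down → up) at every k in [3,j-1].
  j=3: ◇[≤3] (down ∧ left) — fails (none in [3,6]).
  j=4: ◇[≤3] (down ∧ left) — fails (none in [4,7]).
  j=5: ◇[≤3] (down ∧ left) — fails (none in [5,8]).
  j=6: ◇[≤3] (down ∧ left) — fails (none in [6,9]).
  j=7: ◇[≤3] (down ∧ left) — fails (none in [7,10]).
No j in the window works → until fails.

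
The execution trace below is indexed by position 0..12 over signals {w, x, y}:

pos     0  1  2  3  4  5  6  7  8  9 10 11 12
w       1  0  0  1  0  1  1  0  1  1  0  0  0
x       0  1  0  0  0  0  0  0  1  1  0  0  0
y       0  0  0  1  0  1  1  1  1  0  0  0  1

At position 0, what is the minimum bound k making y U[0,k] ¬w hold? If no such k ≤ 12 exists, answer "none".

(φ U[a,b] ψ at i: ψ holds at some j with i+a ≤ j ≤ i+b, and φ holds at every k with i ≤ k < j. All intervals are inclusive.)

Need earliest j ≥ 0 with ¬w, and y at every k in [0,j-1].
  j=0: rhs fails.
  j=1: rhs holds but lhs fails at k=0.
  j=2: rhs holds but lhs fails at k=0.
  j=3: rhs fails.
  j=4: rhs holds but lhs fails at k=0.
  j=5: rhs fails.
  j=6: rhs fails.
  j=7: rhs holds but lhs fails at k=0.
  j=8: rhs fails.
  j=9: rhs fails.
  j=10: rhs holds but lhs fails at k=0.
  j=11: rhs holds but lhs fails at k=0.
  j=12: rhs holds but lhs fails at k=0.
No witness within the range → none.

none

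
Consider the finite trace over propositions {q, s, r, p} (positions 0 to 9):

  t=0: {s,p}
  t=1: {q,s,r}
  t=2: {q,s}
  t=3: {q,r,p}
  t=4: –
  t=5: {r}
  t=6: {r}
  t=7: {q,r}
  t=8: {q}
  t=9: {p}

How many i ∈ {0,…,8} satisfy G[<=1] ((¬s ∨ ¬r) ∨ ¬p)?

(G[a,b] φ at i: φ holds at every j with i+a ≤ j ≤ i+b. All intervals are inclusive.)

Evaluate at each i in [0,8]:
  i=0: ✓ (all of [0,1])
  i=1: ✓ (all of [1,2])
  i=2: ✓ (all of [2,3])
  i=3: ✓ (all of [3,4])
  i=4: ✓ (all of [4,5])
  i=5: ✓ (all of [5,6])
  i=6: ✓ (all of [6,7])
  i=7: ✓ (all of [7,8])
  i=8: ✓ (all of [8,9])
Positions where it holds: {0, 1, 2, 3, 4, 5, 6, 7, 8} → 9.

9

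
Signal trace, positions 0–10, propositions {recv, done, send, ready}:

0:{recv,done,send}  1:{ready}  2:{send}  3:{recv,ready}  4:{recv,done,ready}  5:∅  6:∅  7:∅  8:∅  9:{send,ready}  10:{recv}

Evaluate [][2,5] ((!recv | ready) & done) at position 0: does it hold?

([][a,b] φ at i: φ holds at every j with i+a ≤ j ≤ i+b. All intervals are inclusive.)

False

Check ((!recv | ready) & done) at every j in [2,5]:
  j=2: false
  j=3: false
  j=4: true
  j=5: false
Fails at j=2 → formula fails.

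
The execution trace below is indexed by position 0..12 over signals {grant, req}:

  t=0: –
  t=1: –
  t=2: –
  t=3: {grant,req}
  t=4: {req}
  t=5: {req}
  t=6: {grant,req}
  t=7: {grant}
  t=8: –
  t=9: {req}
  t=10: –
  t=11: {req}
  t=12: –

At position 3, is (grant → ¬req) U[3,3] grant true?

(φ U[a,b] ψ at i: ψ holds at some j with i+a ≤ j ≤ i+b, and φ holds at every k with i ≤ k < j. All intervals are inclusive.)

Need some j in [6,6] with grant, and (grant → ¬req) at every k in [3,j-1].
  j=6: grant holds, but (grant → ¬req) fails at k=3 → not this j.
No j in the window works → until fails.

False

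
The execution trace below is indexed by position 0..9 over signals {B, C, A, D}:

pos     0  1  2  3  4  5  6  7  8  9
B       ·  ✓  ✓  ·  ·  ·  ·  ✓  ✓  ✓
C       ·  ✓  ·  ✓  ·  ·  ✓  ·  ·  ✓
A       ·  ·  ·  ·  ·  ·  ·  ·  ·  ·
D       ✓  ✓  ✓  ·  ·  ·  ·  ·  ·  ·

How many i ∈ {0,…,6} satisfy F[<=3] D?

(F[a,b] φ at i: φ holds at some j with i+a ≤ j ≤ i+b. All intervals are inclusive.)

3

Evaluate at each i in [0,6]:
  i=0: ✓ (witness j=0)
  i=1: ✓ (witness j=1)
  i=2: ✓ (witness j=2)
  i=3: ✗ (none in [3,6])
  i=4: ✗ (none in [4,7])
  i=5: ✗ (none in [5,8])
  i=6: ✗ (none in [6,9])
Positions where it holds: {0, 1, 2} → 3.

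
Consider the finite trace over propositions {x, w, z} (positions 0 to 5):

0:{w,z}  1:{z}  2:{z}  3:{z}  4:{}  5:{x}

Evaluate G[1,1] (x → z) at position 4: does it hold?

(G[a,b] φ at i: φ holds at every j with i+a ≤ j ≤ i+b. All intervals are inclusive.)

Check (x → z) at every j in [5,5]:
  j=5: antecedent true; consequent false → ✗
Fails at j=5 → formula fails.

No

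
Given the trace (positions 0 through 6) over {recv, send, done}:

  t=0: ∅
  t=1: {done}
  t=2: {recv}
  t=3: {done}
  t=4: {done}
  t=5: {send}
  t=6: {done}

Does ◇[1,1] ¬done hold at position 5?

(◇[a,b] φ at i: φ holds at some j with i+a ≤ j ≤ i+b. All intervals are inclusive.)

Check ¬done at each j in [6,6]:
  j=6: false
No position in the window satisfies it → formula fails.

Does not hold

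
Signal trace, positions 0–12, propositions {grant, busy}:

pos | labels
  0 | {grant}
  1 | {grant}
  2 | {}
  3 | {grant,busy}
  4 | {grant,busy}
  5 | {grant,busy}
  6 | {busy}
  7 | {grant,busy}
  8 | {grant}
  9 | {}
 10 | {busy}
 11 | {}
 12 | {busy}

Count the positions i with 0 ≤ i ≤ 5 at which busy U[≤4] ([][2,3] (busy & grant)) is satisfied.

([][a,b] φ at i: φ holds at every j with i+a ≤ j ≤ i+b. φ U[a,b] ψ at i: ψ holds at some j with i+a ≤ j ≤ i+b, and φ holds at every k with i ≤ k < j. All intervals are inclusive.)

2

Evaluate at each i in [0,5]:
  i=0: ✗ (lhs fails at k=0 before rhs at j=1)
  i=1: ✓ (rhs at j=1)
  i=2: ✓ (rhs at j=2)
  i=3: ✗ (no rhs in [3,7])
  i=4: ✗ (no rhs in [4,8])
  i=5: ✗ (no rhs in [5,9])
Positions where it holds: {1, 2} → 2.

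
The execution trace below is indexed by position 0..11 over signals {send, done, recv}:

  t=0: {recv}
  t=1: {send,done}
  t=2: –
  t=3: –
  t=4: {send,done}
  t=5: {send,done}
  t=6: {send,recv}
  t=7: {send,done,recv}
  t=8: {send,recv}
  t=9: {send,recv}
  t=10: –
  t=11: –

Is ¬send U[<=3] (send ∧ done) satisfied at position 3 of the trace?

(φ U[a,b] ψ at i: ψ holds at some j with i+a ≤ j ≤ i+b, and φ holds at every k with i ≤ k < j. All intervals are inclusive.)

Need some j in [3,6] with (send ∧ done), and ¬send at every k in [3,j-1].
  j=3: (send ∧ done) false.
  j=4: (send ∧ done) holds; ¬send holds at every k in [3,3] → satisfied.

True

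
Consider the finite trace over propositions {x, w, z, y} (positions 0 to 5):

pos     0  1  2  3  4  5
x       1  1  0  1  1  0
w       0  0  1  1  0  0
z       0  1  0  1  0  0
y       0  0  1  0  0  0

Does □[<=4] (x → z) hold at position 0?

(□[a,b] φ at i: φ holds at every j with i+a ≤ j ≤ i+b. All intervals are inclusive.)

Check (x → z) at every j in [0,4]:
  j=0: antecedent true; consequent false → ✗
  j=1: antecedent true; consequent true → ✓
  j=2: antecedent false → ✓
  j=3: antecedent true; consequent true → ✓
  j=4: antecedent true; consequent false → ✗
Fails at j=0 → formula fails.

False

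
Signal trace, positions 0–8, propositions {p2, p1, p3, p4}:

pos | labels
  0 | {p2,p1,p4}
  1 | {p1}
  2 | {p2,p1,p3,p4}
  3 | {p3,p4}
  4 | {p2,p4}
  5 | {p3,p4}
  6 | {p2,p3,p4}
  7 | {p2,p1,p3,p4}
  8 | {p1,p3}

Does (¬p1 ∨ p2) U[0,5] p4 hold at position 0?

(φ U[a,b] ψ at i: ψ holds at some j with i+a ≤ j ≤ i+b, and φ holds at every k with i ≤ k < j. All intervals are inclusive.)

True

Need some j in [0,5] with p4, and (¬p1 ∨ p2) at every k in [0,j-1].
  j=0: p4 holds; no prefix to check → satisfied.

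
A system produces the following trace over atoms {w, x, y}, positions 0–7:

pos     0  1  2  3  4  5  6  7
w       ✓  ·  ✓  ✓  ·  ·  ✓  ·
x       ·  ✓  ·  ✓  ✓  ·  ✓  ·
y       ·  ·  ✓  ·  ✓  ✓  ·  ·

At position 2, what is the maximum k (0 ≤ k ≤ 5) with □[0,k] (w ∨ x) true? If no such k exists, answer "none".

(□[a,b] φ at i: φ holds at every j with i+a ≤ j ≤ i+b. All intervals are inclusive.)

2

(w ∨ x) must hold from j=2 onward; find where it first fails.
  j=2: holds
  j=3: holds
  j=4: holds
  j=5: fails
Holds on [2,4], so largest k = 2.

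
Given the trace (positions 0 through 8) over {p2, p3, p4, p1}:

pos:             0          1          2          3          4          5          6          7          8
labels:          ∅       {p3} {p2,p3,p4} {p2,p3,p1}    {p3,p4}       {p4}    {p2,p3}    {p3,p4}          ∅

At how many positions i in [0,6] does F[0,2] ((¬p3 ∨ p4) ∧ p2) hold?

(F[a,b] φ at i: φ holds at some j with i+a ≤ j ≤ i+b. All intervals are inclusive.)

Evaluate at each i in [0,6]:
  i=0: ✓ (witness j=2)
  i=1: ✓ (witness j=2)
  i=2: ✓ (witness j=2)
  i=3: ✗ (none in [3,5])
  i=4: ✗ (none in [4,6])
  i=5: ✗ (none in [5,7])
  i=6: ✗ (none in [6,8])
Positions where it holds: {0, 1, 2} → 3.

3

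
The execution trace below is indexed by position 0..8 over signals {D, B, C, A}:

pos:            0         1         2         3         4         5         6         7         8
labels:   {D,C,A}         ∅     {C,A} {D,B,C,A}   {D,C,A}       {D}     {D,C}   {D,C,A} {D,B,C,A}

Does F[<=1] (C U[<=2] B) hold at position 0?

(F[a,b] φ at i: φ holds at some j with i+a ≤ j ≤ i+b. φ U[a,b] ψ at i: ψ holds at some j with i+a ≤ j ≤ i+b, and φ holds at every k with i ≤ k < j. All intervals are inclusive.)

Check (C U[<=2] B) at each j in [0,1]:
  j=0: fails
  j=1: fails
No position in the window satisfies it → formula fails.

No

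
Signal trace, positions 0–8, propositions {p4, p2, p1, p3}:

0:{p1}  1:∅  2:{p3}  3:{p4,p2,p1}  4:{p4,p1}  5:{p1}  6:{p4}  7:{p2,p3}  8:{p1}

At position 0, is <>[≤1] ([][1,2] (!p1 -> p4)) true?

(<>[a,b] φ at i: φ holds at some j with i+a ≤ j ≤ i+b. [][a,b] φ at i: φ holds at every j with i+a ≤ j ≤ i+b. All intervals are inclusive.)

Check [][1,2] (!p1 -> p4) at each j in [0,1]:
  j=0: fails at 1
  j=1: fails at 2
No position in the window satisfies it → formula fails.

No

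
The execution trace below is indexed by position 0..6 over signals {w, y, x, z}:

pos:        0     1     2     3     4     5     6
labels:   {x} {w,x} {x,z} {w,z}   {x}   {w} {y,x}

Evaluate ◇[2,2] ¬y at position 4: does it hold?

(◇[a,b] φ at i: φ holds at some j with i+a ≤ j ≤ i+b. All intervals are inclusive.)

Check ¬y at each j in [6,6]:
  j=6: false
No position in the window satisfies it → formula fails.

False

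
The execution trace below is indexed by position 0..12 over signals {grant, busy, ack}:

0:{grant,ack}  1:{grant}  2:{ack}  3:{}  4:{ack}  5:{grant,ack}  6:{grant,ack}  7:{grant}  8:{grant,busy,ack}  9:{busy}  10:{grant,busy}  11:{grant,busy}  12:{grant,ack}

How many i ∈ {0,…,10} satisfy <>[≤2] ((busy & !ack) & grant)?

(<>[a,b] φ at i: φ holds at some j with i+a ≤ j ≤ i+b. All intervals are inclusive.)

Evaluate at each i in [0,10]:
  i=0: ✗ (none in [0,2])
  i=1: ✗ (none in [1,3])
  i=2: ✗ (none in [2,4])
  i=3: ✗ (none in [3,5])
  i=4: ✗ (none in [4,6])
  i=5: ✗ (none in [5,7])
  i=6: ✗ (none in [6,8])
  i=7: ✗ (none in [7,9])
  i=8: ✓ (witness j=10)
  i=9: ✓ (witness j=10)
  i=10: ✓ (witness j=10)
Positions where it holds: {8, 9, 10} → 3.

3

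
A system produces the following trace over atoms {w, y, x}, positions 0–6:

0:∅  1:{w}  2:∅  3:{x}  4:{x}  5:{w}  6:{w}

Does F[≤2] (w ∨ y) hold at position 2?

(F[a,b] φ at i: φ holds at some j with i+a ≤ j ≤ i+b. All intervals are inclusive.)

Check (w ∨ y) at each j in [2,4]:
  j=2: false
  j=3: false
  j=4: false
No position in the window satisfies it → formula fails.

No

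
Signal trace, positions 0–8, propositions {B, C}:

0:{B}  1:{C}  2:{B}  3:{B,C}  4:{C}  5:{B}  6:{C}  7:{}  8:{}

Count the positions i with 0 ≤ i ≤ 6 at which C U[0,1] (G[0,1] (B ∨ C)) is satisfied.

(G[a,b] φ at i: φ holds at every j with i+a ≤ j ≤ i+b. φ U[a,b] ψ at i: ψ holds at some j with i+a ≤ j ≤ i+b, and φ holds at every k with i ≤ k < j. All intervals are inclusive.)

6

Evaluate at each i in [0,6]:
  i=0: ✓ (rhs at j=0)
  i=1: ✓ (rhs at j=1)
  i=2: ✓ (rhs at j=2)
  i=3: ✓ (rhs at j=3)
  i=4: ✓ (rhs at j=4)
  i=5: ✓ (rhs at j=5)
  i=6: ✗ (no rhs in [6,7])
Positions where it holds: {0, 1, 2, 3, 4, 5} → 6.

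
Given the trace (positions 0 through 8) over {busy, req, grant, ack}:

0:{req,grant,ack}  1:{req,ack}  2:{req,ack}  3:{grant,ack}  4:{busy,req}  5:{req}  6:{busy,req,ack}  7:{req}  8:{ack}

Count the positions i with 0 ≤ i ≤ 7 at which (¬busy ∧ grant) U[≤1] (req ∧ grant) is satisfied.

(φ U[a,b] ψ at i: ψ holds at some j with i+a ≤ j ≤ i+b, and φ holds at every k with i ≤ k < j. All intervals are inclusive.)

Evaluate at each i in [0,7]:
  i=0: ✓ (rhs at j=0)
  i=1: ✗ (no rhs in [1,2])
  i=2: ✗ (no rhs in [2,3])
  i=3: ✗ (no rhs in [3,4])
  i=4: ✗ (no rhs in [4,5])
  i=5: ✗ (no rhs in [5,6])
  i=6: ✗ (no rhs in [6,7])
  i=7: ✗ (no rhs in [7,8])
Positions where it holds: {0} → 1.

1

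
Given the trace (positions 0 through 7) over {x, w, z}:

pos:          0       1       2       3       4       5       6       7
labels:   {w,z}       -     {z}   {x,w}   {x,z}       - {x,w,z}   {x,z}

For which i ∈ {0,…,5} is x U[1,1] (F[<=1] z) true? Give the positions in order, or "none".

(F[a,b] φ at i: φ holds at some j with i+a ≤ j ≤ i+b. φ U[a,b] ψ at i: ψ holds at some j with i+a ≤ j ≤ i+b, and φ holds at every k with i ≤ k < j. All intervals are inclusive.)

Evaluate at each i in [0,5]:
  i=0: ✗ (lhs fails at k=0 before rhs at j=1)
  i=1: ✗ (lhs fails at k=1 before rhs at j=2)
  i=2: ✗ (lhs fails at k=2 before rhs at j=3)
  i=3: ✓ (rhs at j=4; lhs holds on [3,3])
  i=4: ✓ (rhs at j=5; lhs holds on [4,4])
  i=5: ✗ (lhs fails at k=5 before rhs at j=6)

3, 4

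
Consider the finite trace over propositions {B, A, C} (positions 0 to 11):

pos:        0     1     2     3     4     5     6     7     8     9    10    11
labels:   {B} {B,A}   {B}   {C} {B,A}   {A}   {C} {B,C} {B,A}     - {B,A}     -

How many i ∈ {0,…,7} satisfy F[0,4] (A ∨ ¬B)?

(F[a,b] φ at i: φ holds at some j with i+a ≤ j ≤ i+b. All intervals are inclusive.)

Evaluate at each i in [0,7]:
  i=0: ✓ (witness j=1)
  i=1: ✓ (witness j=1)
  i=2: ✓ (witness j=3)
  i=3: ✓ (witness j=3)
  i=4: ✓ (witness j=4)
  i=5: ✓ (witness j=5)
  i=6: ✓ (witness j=6)
  i=7: ✓ (witness j=8)
Positions where it holds: {0, 1, 2, 3, 4, 5, 6, 7} → 8.

8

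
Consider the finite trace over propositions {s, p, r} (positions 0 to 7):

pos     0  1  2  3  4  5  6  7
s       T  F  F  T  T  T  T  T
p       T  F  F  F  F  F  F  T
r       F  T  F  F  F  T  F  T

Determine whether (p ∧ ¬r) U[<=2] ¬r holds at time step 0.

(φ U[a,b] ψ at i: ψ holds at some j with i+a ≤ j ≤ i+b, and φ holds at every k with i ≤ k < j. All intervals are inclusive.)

Need some j in [0,2] with ¬r, and (p ∧ ¬r) at every k in [0,j-1].
  j=0: ¬r holds; no prefix to check → satisfied.

True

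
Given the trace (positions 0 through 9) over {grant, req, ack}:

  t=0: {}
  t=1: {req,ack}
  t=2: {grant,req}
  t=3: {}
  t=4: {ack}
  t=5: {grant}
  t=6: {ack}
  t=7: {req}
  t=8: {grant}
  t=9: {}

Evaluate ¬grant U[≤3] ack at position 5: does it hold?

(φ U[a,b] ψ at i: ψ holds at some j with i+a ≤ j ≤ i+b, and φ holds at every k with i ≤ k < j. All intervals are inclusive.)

No

Need some j in [5,8] with ack, and ¬grant at every k in [5,j-1].
  j=5: ack false.
  j=6: ack holds, but ¬grant fails at k=5 → not this j.
  j=7: ack false.
  j=8: ack false.
No j in the window works → until fails.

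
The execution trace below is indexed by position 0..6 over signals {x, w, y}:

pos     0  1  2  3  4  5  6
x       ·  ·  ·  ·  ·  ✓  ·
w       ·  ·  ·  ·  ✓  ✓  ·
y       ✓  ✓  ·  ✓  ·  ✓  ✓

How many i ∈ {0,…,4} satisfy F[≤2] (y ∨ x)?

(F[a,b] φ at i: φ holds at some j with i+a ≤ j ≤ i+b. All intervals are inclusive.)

Evaluate at each i in [0,4]:
  i=0: ✓ (witness j=0)
  i=1: ✓ (witness j=1)
  i=2: ✓ (witness j=3)
  i=3: ✓ (witness j=3)
  i=4: ✓ (witness j=5)
Positions where it holds: {0, 1, 2, 3, 4} → 5.

5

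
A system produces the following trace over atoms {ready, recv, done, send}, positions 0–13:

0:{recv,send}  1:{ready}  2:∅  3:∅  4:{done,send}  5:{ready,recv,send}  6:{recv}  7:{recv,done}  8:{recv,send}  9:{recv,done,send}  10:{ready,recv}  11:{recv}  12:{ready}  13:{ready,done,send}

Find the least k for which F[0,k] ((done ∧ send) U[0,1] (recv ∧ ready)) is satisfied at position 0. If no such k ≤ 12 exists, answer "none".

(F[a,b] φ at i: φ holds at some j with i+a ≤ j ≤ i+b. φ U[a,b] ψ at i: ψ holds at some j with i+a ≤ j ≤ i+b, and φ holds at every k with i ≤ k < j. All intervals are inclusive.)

4

Scan j = 0,1,… for ((done ∧ send) U[0,1] (recv ∧ ready)):
  j=0: fails
  j=1: fails
  j=2: fails
  j=3: fails
  j=4: holds
First hit at j=4, so smallest k = 4-0 = 4.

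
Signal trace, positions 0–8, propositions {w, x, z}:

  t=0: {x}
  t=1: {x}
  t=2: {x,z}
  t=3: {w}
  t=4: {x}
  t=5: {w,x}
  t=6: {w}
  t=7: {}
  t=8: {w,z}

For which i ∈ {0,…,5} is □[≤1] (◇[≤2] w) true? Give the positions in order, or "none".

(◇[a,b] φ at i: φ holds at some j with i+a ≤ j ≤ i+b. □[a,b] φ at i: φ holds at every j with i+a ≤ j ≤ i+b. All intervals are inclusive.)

1, 2, 3, 4, 5

Evaluate at each i in [0,5]:
  i=0: ✗ (fails at j=0)
  i=1: ✓ (all of [1,2])
  i=2: ✓ (all of [2,3])
  i=3: ✓ (all of [3,4])
  i=4: ✓ (all of [4,5])
  i=5: ✓ (all of [5,6])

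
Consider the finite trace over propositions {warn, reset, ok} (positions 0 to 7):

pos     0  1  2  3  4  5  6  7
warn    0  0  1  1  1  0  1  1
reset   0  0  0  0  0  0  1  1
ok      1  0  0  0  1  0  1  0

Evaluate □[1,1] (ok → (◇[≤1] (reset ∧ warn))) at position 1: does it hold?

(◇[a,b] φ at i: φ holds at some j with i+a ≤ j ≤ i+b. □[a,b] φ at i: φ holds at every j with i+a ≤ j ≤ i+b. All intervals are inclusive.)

Check (ok → (◇[≤1] (reset ∧ warn))) at every j in [2,2]:
  j=2: antecedent false → ✓
All positions satisfy it → formula holds.

Yes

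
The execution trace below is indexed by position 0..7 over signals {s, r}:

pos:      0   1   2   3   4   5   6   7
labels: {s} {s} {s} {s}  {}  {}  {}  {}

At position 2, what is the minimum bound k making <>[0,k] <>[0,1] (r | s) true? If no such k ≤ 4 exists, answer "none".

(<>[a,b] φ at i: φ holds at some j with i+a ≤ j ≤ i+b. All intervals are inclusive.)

0

Scan j = 2,3,… for <>[0,1] (r | s):
  j=2: holds
First hit at j=2, so smallest k = 2-2 = 0.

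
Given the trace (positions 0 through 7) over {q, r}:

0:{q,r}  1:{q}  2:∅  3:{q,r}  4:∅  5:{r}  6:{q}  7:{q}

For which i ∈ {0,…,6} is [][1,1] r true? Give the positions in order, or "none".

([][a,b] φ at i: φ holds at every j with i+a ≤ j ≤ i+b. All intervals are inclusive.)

2, 4

Evaluate at each i in [0,6]:
  i=0: ✗ (fails at j=1)
  i=1: ✗ (fails at j=2)
  i=2: ✓ (all of [3,3])
  i=3: ✗ (fails at j=4)
  i=4: ✓ (all of [5,5])
  i=5: ✗ (fails at j=6)
  i=6: ✗ (fails at j=7)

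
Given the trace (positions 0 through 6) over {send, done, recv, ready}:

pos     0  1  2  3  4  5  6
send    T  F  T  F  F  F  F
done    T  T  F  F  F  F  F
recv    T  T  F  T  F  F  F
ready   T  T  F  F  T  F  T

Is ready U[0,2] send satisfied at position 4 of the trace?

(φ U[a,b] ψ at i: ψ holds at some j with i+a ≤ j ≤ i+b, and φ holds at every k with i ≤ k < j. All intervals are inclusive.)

No

Need some j in [4,6] with send, and ready at every k in [4,j-1].
  j=4: send false.
  j=5: send false.
  j=6: send false.
No j in the window works → until fails.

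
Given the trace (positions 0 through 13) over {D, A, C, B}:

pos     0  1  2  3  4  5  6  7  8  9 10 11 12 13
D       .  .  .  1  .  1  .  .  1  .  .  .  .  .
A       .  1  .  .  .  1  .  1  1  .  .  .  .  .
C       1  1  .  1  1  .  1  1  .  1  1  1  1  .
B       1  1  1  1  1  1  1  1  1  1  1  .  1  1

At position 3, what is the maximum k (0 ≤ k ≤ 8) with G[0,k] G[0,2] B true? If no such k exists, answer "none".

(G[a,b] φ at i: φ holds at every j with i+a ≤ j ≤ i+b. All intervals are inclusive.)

5

G[0,2] B must hold from j=3 onward; find where it first fails.
  j=3: holds
  j=4: holds
  j=5: holds
  j=6: holds
  j=7: holds
  j=8: holds
  j=9: fails
Holds on [3,8], so largest k = 5.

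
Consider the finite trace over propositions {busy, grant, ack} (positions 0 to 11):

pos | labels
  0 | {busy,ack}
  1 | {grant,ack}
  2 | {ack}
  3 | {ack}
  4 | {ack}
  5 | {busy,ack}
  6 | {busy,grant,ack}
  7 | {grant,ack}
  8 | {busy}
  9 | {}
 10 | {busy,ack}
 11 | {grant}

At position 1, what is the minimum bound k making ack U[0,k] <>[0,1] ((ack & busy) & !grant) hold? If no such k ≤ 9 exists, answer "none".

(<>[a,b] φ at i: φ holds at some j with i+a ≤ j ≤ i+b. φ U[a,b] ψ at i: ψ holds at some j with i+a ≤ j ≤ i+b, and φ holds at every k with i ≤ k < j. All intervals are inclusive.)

3

Need earliest j ≥ 1 with <>[0,1] ((ack & busy) & !grant), and ack at every k in [1,j-1].
  j=1: rhs fails.
  j=2: rhs fails.
  j=3: rhs fails.
  j=4: rhs holds; lhs holds on [1,3]. k = 3.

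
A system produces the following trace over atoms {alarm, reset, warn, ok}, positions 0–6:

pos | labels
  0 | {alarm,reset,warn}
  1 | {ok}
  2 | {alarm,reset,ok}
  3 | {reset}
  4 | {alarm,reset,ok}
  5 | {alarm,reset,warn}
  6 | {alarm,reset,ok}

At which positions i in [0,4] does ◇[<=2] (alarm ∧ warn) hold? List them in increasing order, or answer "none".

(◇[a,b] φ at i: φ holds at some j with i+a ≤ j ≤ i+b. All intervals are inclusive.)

Evaluate at each i in [0,4]:
  i=0: ✓ (witness j=0)
  i=1: ✗ (none in [1,3])
  i=2: ✗ (none in [2,4])
  i=3: ✓ (witness j=5)
  i=4: ✓ (witness j=5)

0, 3, 4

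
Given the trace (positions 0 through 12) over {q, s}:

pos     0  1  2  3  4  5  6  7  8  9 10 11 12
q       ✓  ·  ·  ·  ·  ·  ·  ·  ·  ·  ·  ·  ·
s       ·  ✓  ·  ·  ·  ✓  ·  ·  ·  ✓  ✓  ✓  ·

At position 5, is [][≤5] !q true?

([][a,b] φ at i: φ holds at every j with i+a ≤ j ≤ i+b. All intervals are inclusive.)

Check !q at every j in [5,10]:
  j=5: true
  j=6: true
  j=7: true
  j=8: true
  j=9: true
  j=10: true
All positions satisfy it → formula holds.

Yes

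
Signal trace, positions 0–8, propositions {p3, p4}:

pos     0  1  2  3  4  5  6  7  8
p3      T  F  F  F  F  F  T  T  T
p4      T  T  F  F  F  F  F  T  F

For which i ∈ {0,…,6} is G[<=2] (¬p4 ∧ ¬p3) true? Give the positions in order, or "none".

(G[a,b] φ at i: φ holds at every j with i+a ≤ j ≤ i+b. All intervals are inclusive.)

Evaluate at each i in [0,6]:
  i=0: ✗ (fails at j=0)
  i=1: ✗ (fails at j=1)
  i=2: ✓ (all of [2,4])
  i=3: ✓ (all of [3,5])
  i=4: ✗ (fails at j=6)
  i=5: ✗ (fails at j=6)
  i=6: ✗ (fails at j=6)

2, 3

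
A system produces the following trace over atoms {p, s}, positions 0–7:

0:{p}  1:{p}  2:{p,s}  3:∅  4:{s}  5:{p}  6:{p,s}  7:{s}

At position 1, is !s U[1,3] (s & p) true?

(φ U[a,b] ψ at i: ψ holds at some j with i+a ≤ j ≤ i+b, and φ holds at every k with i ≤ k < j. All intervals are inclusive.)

Need some j in [2,4] with (s & p), and !s at every k in [1,j-1].
  j=2: (s & p) holds; !s holds at every k in [1,1] → satisfied.

Yes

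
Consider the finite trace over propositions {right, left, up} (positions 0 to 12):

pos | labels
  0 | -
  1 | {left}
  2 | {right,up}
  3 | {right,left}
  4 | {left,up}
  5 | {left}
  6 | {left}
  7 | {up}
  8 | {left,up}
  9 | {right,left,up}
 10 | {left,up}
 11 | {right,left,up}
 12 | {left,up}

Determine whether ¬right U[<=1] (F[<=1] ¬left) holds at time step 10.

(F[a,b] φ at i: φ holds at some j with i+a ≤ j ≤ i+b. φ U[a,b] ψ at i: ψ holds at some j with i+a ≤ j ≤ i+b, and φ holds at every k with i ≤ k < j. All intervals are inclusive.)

No

Need some j in [10,11] with F[<=1] ¬left, and ¬right at every k in [10,j-1].
  j=10: F[<=1] ¬left — fails (none in [10,11]).
  j=11: F[<=1] ¬left — fails (none in [11,12]).
No j in the window works → until fails.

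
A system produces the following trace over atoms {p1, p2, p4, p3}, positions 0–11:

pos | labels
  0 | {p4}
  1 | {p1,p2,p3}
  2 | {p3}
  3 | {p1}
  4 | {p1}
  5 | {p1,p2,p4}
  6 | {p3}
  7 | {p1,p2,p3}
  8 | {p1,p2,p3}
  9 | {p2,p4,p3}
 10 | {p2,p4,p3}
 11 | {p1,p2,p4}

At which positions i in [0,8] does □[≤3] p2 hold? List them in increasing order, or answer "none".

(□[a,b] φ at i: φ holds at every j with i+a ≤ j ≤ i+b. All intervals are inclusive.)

Evaluate at each i in [0,8]:
  i=0: ✗ (fails at j=0)
  i=1: ✗ (fails at j=2)
  i=2: ✗ (fails at j=2)
  i=3: ✗ (fails at j=3)
  i=4: ✗ (fails at j=4)
  i=5: ✗ (fails at j=6)
  i=6: ✗ (fails at j=6)
  i=7: ✓ (all of [7,10])
  i=8: ✓ (all of [8,11])

7, 8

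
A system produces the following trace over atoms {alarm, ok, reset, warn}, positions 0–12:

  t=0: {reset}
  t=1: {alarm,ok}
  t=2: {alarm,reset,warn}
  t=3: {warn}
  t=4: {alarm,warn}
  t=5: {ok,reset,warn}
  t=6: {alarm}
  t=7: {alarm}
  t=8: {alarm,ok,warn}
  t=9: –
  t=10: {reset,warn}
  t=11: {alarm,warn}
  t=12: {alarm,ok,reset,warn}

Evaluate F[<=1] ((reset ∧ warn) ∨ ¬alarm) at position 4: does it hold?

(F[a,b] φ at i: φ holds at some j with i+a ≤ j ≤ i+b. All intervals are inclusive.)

Check ((reset ∧ warn) ∨ ¬alarm) at each j in [4,5]:
  j=4: false
  j=5: true
Found at j=5 → formula holds.

Holds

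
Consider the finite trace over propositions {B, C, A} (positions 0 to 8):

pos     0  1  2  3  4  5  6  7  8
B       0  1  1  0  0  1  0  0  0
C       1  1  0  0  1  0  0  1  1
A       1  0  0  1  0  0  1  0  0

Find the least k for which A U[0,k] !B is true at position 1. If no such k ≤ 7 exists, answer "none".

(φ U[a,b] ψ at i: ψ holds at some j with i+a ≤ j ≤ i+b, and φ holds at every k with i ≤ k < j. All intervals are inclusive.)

Need earliest j ≥ 1 with !B, and A at every k in [1,j-1].
  j=1: rhs fails.
  j=2: rhs fails.
  j=3: rhs holds but lhs fails at k=1.
  j=4: rhs holds but lhs fails at k=1.
  j=5: rhs fails.
  j=6: rhs holds but lhs fails at k=1.
  j=7: rhs holds but lhs fails at k=1.
  j=8: rhs holds but lhs fails at k=1.
No witness within the range → none.

none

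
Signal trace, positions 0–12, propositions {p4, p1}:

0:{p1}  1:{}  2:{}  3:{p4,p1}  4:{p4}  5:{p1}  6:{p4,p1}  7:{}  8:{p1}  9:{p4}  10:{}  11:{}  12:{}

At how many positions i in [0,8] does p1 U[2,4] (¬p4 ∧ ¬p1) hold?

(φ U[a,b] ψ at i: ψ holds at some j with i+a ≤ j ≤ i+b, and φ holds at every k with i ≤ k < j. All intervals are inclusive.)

Evaluate at each i in [0,8]:
  i=0: ✗ (lhs fails at k=1 before rhs at j=2)
  i=1: ✗ (no rhs in [3,5])
  i=2: ✗ (no rhs in [4,6])
  i=3: ✗ (lhs fails at k=4 before rhs at j=7)
  i=4: ✗ (lhs fails at k=4 before rhs at j=7)
  i=5: ✓ (rhs at j=7; lhs holds on [5,6])
  i=6: ✗ (lhs fails at k=7 before rhs at j=10)
  i=7: ✗ (lhs fails at k=7 before rhs at j=10)
  i=8: ✗ (lhs fails at k=9 before rhs at j=10)
Positions where it holds: {5} → 1.

1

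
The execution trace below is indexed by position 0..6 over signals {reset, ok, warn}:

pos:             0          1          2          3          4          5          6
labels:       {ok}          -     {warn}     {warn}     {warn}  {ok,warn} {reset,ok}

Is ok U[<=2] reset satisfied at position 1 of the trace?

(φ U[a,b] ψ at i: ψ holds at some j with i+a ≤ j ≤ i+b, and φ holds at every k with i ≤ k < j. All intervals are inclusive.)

Need some j in [1,3] with reset, and ok at every k in [1,j-1].
  j=1: reset false.
  j=2: reset false.
  j=3: reset false.
No j in the window works → until fails.

Does not hold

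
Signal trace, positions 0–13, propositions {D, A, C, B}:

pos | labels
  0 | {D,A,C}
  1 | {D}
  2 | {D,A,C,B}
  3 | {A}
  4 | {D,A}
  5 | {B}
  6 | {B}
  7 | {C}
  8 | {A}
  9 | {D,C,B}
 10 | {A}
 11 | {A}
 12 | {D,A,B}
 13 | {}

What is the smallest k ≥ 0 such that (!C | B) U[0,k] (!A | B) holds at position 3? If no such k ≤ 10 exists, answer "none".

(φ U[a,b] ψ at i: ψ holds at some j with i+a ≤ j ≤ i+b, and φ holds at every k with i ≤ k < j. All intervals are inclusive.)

Need earliest j ≥ 3 with (!A | B), and (!C | B) at every k in [3,j-1].
  j=3: rhs fails.
  j=4: rhs fails.
  j=5: rhs holds; lhs holds on [3,4]. k = 2.

2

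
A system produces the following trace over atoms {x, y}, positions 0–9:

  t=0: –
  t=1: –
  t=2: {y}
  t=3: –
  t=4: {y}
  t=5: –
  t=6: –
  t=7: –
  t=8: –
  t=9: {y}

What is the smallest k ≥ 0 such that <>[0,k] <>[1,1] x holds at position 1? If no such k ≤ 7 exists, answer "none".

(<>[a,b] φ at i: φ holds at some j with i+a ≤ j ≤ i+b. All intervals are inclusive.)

Scan j = 1,2,… for <>[1,1] x:
  j=1: fails
  j=2: fails
  j=3: fails
  j=4: fails
  j=5: fails
  j=6: fails
  j=7: fails
  j=8: fails
No j in [1,8] satisfies it → none.

none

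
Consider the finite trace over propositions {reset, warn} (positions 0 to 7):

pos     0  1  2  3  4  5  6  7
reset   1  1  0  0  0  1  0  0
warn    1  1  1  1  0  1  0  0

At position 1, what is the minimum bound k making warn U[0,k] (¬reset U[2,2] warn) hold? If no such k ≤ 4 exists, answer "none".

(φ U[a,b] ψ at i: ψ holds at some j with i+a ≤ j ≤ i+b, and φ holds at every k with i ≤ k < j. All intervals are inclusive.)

Need earliest j ≥ 1 with (¬reset U[2,2] warn), and warn at every k in [1,j-1].
  j=1: rhs fails.
  j=2: rhs fails.
  j=3: rhs holds; lhs holds on [1,2]. k = 2.

2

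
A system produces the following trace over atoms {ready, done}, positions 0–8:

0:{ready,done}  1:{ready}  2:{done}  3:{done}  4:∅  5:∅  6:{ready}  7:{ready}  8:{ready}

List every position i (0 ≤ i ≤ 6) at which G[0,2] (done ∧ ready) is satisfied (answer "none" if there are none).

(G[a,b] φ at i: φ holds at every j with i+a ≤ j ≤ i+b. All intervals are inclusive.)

Evaluate at each i in [0,6]:
  i=0: ✗ (fails at j=1)
  i=1: ✗ (fails at j=1)
  i=2: ✗ (fails at j=2)
  i=3: ✗ (fails at j=3)
  i=4: ✗ (fails at j=4)
  i=5: ✗ (fails at j=5)
  i=6: ✗ (fails at j=6)

none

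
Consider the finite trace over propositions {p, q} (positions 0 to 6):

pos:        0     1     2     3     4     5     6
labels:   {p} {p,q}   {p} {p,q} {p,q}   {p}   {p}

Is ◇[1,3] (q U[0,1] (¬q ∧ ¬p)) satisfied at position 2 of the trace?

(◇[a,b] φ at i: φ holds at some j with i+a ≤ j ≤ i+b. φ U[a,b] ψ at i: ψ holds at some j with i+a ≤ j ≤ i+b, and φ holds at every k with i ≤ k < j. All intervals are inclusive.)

False

Check (q U[0,1] (¬q ∧ ¬p)) at each j in [3,5]:
  j=3: fails
  j=4: fails
  j=5: fails
No position in the window satisfies it → formula fails.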